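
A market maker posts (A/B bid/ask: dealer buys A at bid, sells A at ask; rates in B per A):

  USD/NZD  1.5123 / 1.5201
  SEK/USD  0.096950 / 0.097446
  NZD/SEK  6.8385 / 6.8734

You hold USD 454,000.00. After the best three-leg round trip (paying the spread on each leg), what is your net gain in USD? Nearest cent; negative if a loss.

Best loop USD → NZD → SEK → USD:
USD 454,000.00 × 1.5123 (sell USD at bid) = NZD 686,584.20
NZD 686,584.20 × 6.8385 (sell NZD at bid) = SEK 4,695,206.05
SEK 4,695,206.05 × 0.096950 (sell SEK at bid) = USD 455,200.23

Net profit: USD 1,200.23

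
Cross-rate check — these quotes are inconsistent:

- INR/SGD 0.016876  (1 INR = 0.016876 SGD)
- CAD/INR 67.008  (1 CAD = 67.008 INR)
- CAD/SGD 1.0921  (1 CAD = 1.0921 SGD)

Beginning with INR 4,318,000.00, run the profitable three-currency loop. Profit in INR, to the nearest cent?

Profit: INR 153,120.80

Profitable loop is INR → SGD → CAD → INR:
INR 4,318,000.00 × 0.016876 = SGD 72,870.57
SGD 72,870.57 ÷ 1.0921 = CAD 66,725.18
CAD 66,725.18 × 67.008 = INR 4,471,120.80
Profit = INR 4,471,120.80 − INR 4,318,000.00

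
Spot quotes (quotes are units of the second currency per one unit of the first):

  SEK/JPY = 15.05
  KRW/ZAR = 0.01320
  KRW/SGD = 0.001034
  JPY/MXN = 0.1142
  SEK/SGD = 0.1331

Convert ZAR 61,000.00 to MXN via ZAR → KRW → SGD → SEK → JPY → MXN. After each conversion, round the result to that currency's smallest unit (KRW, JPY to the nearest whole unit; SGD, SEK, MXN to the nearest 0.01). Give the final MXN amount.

MXN 61,702.26

ZAR 61,000.00 ÷ 0.01320 = KRW 4,621,212
KRW 4,621,212 × 0.001034 = SGD 4,778.33
SGD 4,778.33 ÷ 0.1331 = SEK 35,900.30
SEK 35,900.30 × 15.05 = JPY 540,300
JPY 540,300 × 0.1142 = MXN 61,702.26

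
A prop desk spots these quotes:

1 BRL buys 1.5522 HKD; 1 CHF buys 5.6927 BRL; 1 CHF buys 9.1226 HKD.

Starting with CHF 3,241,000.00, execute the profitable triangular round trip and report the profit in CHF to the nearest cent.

Profit: CHF 105,044.30

Profitable loop is CHF → HKD → BRL → CHF:
CHF 3,241,000.00 × 9.1226 = HKD 29,566,346.60
HKD 29,566,346.60 ÷ 1.5522 = BRL 19,048,026.41
BRL 19,048,026.41 ÷ 5.6927 = CHF 3,346,044.30
Profit = CHF 3,346,044.30 − CHF 3,241,000.00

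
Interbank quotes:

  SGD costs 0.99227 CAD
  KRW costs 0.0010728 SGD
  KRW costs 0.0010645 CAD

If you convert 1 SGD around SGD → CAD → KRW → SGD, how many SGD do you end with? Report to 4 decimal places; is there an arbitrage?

1.0000 (no arbitrage)

Around SGD → CAD → KRW → SGD: 1 × 0.99227 ÷ 0.0010645 × 0.0010728 = 1.000007
Product ≈ 1 (deviation 0.001%, within rounding noise).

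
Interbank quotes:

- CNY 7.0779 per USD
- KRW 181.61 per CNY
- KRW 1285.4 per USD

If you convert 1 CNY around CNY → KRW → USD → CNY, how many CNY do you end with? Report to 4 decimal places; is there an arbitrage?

Around CNY → KRW → USD → CNY: 1 × 181.61 ÷ 1285.4 × 7.0779 = 1.000014
Product ≈ 1 (deviation 0.001%, within rounding noise).

1.0000 (no arbitrage)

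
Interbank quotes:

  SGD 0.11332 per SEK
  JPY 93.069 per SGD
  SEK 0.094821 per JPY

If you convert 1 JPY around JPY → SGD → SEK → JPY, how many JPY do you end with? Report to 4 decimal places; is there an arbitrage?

1.0000 (no arbitrage)

Around JPY → SGD → SEK → JPY: 1 ÷ 93.069 ÷ 0.11332 ÷ 0.094821 = 0.999963
Product ≈ 1 (deviation 0.004%, within rounding noise).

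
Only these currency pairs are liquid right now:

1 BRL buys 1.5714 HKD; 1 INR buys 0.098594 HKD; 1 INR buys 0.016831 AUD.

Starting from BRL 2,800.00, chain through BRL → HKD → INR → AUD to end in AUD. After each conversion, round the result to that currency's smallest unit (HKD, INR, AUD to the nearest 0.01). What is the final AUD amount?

BRL 2,800.00 × 1.5714 = HKD 4,399.92
HKD 4,399.92 ÷ 0.098594 = INR 44,626.65
INR 44,626.65 × 0.016831 = AUD 751.11

AUD 751.11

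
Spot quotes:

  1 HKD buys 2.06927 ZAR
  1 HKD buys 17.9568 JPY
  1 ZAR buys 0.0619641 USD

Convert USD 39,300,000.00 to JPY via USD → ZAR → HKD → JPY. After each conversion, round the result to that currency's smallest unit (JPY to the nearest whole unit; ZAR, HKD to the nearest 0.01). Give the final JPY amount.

USD 39,300,000.00 ÷ 0.0619641 = ZAR 634,238,212.13
ZAR 634,238,212.13 ÷ 2.06927 = HKD 306,503,362.12
HKD 306,503,362.12 × 17.9568 = JPY 5,503,819,573

JPY 5,503,819,573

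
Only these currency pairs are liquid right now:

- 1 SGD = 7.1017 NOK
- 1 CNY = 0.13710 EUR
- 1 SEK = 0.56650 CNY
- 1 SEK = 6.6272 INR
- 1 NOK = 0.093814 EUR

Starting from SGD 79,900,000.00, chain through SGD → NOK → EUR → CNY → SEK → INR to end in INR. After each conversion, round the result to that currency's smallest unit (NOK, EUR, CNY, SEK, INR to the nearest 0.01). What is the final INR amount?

SGD 79,900,000.00 × 7.1017 = NOK 567,425,830.00
NOK 567,425,830.00 × 0.093814 = EUR 53,232,486.82
EUR 53,232,486.82 ÷ 0.13710 = CNY 388,274,885.63
CNY 388,274,885.63 ÷ 0.56650 = SEK 685,392,560.69
SEK 685,392,560.69 × 6.6272 = INR 4,542,233,578.20

INR 4,542,233,578.20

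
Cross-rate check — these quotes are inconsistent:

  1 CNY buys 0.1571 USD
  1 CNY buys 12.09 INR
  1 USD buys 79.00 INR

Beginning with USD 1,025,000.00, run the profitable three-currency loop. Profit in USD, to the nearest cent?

Profit: USD 27,206.16

Profitable loop is USD → INR → CNY → USD:
USD 1,025,000.00 × 79.00 = INR 80,975,000.00
INR 80,975,000.00 ÷ 12.09 = CNY 6,697,684.04
CNY 6,697,684.04 × 0.1571 = USD 1,052,206.16
Profit = USD 1,052,206.16 − USD 1,025,000.00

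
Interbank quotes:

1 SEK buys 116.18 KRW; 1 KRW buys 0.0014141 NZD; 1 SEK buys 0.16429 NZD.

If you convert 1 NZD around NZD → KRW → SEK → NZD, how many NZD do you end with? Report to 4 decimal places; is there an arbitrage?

1.0000 (no arbitrage)

Around NZD → KRW → SEK → NZD: 1 ÷ 0.0014141 ÷ 116.18 × 0.16429 = 0.999999
Product ≈ 1 (deviation 0.000%, within rounding noise).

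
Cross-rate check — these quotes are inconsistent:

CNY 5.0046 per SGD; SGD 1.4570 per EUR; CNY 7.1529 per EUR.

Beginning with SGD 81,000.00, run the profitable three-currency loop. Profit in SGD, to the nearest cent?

Profit: SGD 1,571.81

Profitable loop is SGD → CNY → EUR → SGD:
SGD 81,000.00 × 5.0046 = CNY 405,372.60
CNY 405,372.60 ÷ 7.1529 = EUR 56,672.48
EUR 56,672.48 × 1.4570 = SGD 82,571.81
Profit = SGD 82,571.81 − SGD 81,000.00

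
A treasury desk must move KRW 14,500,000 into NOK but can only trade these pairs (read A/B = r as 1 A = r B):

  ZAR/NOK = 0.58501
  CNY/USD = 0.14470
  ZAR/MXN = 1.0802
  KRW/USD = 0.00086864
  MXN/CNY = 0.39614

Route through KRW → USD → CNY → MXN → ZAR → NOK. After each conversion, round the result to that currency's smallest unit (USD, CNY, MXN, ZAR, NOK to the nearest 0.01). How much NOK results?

NOK 119,000.76

KRW 14,500,000 × 0.00086864 = USD 12,595.28
USD 12,595.28 ÷ 0.14470 = CNY 87,044.09
CNY 87,044.09 ÷ 0.39614 = MXN 219,730.63
MXN 219,730.63 ÷ 1.0802 = ZAR 203,416.62
ZAR 203,416.62 × 0.58501 = NOK 119,000.76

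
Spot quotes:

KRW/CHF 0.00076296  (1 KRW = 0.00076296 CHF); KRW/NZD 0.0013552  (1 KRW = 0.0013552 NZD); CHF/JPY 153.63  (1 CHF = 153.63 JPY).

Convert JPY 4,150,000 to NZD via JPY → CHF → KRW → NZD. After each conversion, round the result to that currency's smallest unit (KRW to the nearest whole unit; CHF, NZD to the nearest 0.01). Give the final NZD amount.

NZD 47,981.48

JPY 4,150,000 ÷ 153.63 = CHF 27,012.95
CHF 27,012.95 ÷ 0.00076296 = KRW 35,405,460
KRW 35,405,460 × 0.0013552 = NZD 47,981.48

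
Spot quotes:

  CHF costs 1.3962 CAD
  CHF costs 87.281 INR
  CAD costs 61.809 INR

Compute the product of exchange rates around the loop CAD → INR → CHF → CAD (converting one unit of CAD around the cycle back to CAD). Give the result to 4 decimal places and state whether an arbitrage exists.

Around CAD → INR → CHF → CAD: 1 × 61.809 ÷ 87.281 × 1.3962 = 0.988734
Product < 1; profitable direction is CAD → CHF → INR → CAD.

0.9887 (arbitrage exists)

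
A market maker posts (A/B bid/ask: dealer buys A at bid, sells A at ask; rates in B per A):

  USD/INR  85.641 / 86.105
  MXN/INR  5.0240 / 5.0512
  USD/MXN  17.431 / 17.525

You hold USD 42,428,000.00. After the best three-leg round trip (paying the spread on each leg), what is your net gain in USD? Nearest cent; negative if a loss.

Best loop USD → MXN → INR → USD:
USD 42,428,000.00 × 17.431 (sell USD at bid) = MXN 739,562,468.00
MXN 739,562,468.00 × 5.0240 (sell MXN at bid) = INR 3,715,561,839.23
INR 3,715,561,839.23 ÷ 86.105 (buy USD at ask) = USD 43,151,522.43

Net profit: USD 723,522.43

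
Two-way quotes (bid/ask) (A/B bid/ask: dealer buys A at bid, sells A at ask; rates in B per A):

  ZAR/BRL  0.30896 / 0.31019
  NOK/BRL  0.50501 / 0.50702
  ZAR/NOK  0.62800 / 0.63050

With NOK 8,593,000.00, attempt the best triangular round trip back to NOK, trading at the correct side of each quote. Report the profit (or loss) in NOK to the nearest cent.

Net profit: NOK 192,705.48

Best loop NOK → BRL → ZAR → NOK:
NOK 8,593,000.00 × 0.50501 (sell NOK at bid) = BRL 4,339,550.93
BRL 4,339,550.93 ÷ 0.31019 (buy ZAR at ask) = ZAR 13,989,976.89
ZAR 13,989,976.89 × 0.62800 (sell ZAR at bid) = NOK 8,785,705.48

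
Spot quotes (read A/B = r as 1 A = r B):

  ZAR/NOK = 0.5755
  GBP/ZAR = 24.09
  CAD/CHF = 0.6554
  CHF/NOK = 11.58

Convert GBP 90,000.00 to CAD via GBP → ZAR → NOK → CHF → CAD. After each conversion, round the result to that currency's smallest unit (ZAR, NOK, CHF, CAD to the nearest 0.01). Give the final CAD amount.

GBP 90,000.00 × 24.09 = ZAR 2,168,100.00
ZAR 2,168,100.00 × 0.5755 = NOK 1,247,741.55
NOK 1,247,741.55 ÷ 11.58 = CHF 107,749.70
CHF 107,749.70 ÷ 0.6554 = CAD 164,402.96

CAD 164,402.96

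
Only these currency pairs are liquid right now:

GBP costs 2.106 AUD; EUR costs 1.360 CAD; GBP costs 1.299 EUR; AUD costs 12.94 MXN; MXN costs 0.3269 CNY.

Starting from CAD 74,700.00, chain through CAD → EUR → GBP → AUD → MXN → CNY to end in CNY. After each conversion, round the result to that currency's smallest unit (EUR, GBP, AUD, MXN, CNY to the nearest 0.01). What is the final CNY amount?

CNY 376,686.58

CAD 74,700.00 ÷ 1.360 = EUR 54,926.47
EUR 54,926.47 ÷ 1.299 = GBP 42,283.66
GBP 42,283.66 × 2.106 = AUD 89,049.39
AUD 89,049.39 × 12.94 = MXN 1,152,299.11
MXN 1,152,299.11 × 0.3269 = CNY 376,686.58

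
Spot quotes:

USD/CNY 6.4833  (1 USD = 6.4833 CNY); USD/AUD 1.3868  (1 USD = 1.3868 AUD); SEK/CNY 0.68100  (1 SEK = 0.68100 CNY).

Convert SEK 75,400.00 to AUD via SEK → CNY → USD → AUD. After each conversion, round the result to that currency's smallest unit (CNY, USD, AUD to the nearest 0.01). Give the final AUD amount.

AUD 10,983.39

SEK 75,400.00 × 0.68100 = CNY 51,347.40
CNY 51,347.40 ÷ 6.4833 = USD 7,919.95
USD 7,919.95 × 1.3868 = AUD 10,983.39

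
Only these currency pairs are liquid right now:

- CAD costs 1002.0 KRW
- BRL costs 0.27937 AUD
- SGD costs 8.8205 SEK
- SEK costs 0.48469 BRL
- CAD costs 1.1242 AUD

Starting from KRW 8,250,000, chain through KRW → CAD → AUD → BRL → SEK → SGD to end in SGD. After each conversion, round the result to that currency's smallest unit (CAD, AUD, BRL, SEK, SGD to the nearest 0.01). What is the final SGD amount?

KRW 8,250,000 ÷ 1002.0 = CAD 8,233.53
CAD 8,233.53 × 1.1242 = AUD 9,256.13
AUD 9,256.13 ÷ 0.27937 = BRL 33,132.15
BRL 33,132.15 ÷ 0.48469 = SEK 68,357.40
SEK 68,357.40 ÷ 8.8205 = SGD 7,749.83

SGD 7,749.83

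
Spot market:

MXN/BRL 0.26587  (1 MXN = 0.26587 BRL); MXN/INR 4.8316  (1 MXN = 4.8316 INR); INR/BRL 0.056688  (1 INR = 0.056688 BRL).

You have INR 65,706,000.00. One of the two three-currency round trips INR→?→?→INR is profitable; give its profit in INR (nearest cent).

Profitable loop is INR → BRL → MXN → INR:
INR 65,706,000.00 × 0.056688 = BRL 3,724,741.73
BRL 3,724,741.73 ÷ 0.26587 = MXN 14,009,635.27
MXN 14,009,635.27 × 4.8316 = INR 67,688,953.75
Profit = INR 67,688,953.75 − INR 65,706,000.00

Profit: INR 1,982,953.75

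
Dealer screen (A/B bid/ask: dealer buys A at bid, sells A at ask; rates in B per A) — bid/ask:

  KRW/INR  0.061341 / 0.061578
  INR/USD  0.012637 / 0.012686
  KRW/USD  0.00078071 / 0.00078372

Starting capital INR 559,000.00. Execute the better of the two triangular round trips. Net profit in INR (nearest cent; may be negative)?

Net result: INR -335.26 (no profitable arbitrage after spreads)

Best loop INR → KRW → USD → INR:
INR 559,000.00 ÷ 0.061578 (buy KRW at ask) = KRW 9,077,917
KRW 9,077,917 × 0.00078071 (sell KRW at bid) = USD 7,087.22
USD 7,087.22 ÷ 0.012686 (buy INR at ask) = INR 558,664.74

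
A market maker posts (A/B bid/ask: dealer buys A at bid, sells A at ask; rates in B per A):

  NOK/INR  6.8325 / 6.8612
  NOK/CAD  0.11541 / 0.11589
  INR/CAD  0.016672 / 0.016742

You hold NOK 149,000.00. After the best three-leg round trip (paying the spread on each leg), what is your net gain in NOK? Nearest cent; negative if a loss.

Best loop NOK → CAD → INR → NOK:
NOK 149,000.00 × 0.11541 (sell NOK at bid) = CAD 17,196.09
CAD 17,196.09 ÷ 0.016742 (buy INR at ask) = INR 1,027,122.80
INR 1,027,122.80 ÷ 6.8612 (buy NOK at ask) = NOK 149,700.17

Net profit: NOK 700.17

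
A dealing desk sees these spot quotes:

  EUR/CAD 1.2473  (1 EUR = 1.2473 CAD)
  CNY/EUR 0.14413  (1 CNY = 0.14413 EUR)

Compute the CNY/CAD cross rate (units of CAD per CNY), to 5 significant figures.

1 CNY × 0.14413 = 0.14413 EUR
0.14413 EUR × 1.2473 = 0.179773 CAD

CNY/CAD = 0.17977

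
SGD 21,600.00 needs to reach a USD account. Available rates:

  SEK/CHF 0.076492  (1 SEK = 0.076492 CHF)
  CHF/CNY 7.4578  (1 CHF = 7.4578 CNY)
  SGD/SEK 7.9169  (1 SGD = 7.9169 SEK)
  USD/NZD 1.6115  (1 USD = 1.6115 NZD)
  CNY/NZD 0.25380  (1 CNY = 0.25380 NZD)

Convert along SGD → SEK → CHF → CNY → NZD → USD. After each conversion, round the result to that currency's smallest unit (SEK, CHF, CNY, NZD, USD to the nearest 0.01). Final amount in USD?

USD 15,363.74

SGD 21,600.00 × 7.9169 = SEK 171,005.04
SEK 171,005.04 × 0.076492 = CHF 13,080.52
CHF 13,080.52 × 7.4578 = CNY 97,551.90
CNY 97,551.90 × 0.25380 = NZD 24,758.67
NZD 24,758.67 ÷ 1.6115 = USD 15,363.74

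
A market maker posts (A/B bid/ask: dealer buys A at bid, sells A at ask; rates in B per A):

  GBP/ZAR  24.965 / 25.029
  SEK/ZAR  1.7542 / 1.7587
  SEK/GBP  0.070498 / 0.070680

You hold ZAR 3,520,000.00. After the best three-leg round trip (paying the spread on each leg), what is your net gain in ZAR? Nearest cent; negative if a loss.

Best loop ZAR → SEK → GBP → ZAR:
ZAR 3,520,000.00 ÷ 1.7587 (buy SEK at ask) = SEK 2,001,478.36
SEK 2,001,478.36 × 0.070498 (sell SEK at bid) = GBP 141,100.22
GBP 141,100.22 × 24.965 (sell GBP at bid) = ZAR 3,522,567.04

Net profit: ZAR 2,567.04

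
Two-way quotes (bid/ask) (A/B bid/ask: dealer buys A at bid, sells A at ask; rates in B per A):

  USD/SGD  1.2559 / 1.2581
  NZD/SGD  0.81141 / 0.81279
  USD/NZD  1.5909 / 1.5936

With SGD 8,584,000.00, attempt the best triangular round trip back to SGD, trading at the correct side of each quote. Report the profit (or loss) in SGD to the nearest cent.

Best loop SGD → USD → NZD → SGD:
SGD 8,584,000.00 ÷ 1.2581 (buy USD at ask) = USD 6,822,987.04
USD 6,822,987.04 × 1.5909 (sell USD at bid) = NZD 10,854,690.09
NZD 10,854,690.09 × 0.81141 (sell NZD at bid) = SGD 8,807,604.08

Net profit: SGD 223,604.08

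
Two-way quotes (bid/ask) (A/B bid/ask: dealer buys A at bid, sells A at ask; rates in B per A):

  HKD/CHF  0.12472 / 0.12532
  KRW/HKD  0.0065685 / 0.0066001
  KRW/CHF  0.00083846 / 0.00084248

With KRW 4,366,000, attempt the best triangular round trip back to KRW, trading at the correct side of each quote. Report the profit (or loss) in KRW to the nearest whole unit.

Best loop KRW → CHF → HKD → KRW:
KRW 4,366,000 × 0.00083846 (sell KRW at bid) = CHF 3,660.72
CHF 3,660.72 ÷ 0.12532 (buy HKD at ask) = HKD 29,210.95
HKD 29,210.95 ÷ 0.0066001 (buy KRW at ask) = KRW 4,425,835

Net profit: KRW 59,835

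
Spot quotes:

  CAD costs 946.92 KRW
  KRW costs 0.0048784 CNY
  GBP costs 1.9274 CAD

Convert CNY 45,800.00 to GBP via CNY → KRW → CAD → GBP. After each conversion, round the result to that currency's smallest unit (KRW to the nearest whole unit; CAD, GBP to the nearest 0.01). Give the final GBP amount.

GBP 5,144.02

CNY 45,800.00 ÷ 0.0048784 = KRW 9,388,324
KRW 9,388,324 ÷ 946.92 = CAD 9,914.59
CAD 9,914.59 ÷ 1.9274 = GBP 5,144.02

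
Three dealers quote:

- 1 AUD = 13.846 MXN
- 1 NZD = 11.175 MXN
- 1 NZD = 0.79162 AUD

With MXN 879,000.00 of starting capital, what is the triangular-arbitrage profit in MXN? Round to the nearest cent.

Profitable loop is MXN → AUD → NZD → MXN:
MXN 879,000.00 ÷ 13.846 = AUD 63,484.04
AUD 63,484.04 ÷ 0.79162 = NZD 80,195.09
NZD 80,195.09 × 11.175 = MXN 896,180.15
Profit = MXN 896,180.15 − MXN 879,000.00

Profit: MXN 17,180.15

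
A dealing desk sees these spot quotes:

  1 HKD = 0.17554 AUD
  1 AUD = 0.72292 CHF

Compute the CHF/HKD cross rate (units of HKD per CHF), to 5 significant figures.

1 CHF ÷ 0.72292 = 1.38328 AUD
1.38328 AUD ÷ 0.17554 = 7.88014 HKD

CHF/HKD = 7.8801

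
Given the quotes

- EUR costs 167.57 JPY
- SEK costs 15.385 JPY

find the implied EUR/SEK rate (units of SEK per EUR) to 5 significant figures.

EUR/SEK = 10.892

1 EUR × 167.57 = 167.57 JPY
167.57 JPY ÷ 15.385 = 10.8918 SEK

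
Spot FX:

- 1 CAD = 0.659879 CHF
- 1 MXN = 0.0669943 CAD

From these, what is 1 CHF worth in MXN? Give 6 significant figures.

1 CHF ÷ 0.659879 = 1.51543 CAD
1.51543 CAD ÷ 0.0669943 = 22.6203 MXN

CHF/MXN = 22.6203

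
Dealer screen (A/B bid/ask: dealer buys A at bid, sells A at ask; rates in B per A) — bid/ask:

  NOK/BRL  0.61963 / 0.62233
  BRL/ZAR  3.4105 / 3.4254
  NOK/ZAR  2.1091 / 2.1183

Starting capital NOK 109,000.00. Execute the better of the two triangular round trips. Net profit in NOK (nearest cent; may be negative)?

Best loop NOK → BRL → ZAR → NOK:
NOK 109,000.00 × 0.61963 (sell NOK at bid) = BRL 67,539.67
BRL 67,539.67 × 3.4105 (sell BRL at bid) = ZAR 230,344.04
ZAR 230,344.04 ÷ 2.1183 (buy NOK at ask) = NOK 108,740.05

Net result: NOK -259.95 (no profitable arbitrage after spreads)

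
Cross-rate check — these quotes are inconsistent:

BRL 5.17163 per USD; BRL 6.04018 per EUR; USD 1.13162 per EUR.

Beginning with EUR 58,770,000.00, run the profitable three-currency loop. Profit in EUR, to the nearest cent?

Profitable loop is EUR → BRL → USD → EUR:
EUR 58,770,000.00 × 6.04018 = BRL 354,981,378.60
BRL 354,981,378.60 ÷ 5.17163 = USD 68,640,134.46
USD 68,640,134.46 ÷ 1.13162 = EUR 60,656,522.92
Profit = EUR 60,656,522.92 − EUR 58,770,000.00

Profit: EUR 1,886,522.92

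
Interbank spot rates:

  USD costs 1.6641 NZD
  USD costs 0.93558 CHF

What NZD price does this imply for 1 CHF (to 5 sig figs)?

1 CHF ÷ 0.93558 = 1.06886 USD
1.06886 USD × 1.6641 = 1.77868 NZD

CHF/NZD = 1.7787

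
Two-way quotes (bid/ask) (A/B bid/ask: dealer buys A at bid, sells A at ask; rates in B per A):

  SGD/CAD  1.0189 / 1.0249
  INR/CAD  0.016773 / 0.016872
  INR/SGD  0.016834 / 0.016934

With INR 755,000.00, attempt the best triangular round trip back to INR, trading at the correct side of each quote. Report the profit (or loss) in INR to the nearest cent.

Best loop INR → SGD → CAD → INR:
INR 755,000.00 × 0.016834 (sell INR at bid) = SGD 12,709.67
SGD 12,709.67 × 1.0189 (sell SGD at bid) = CAD 12,949.88
CAD 12,949.88 ÷ 0.016872 (buy INR at ask) = INR 767,536.91

Net profit: INR 12,536.91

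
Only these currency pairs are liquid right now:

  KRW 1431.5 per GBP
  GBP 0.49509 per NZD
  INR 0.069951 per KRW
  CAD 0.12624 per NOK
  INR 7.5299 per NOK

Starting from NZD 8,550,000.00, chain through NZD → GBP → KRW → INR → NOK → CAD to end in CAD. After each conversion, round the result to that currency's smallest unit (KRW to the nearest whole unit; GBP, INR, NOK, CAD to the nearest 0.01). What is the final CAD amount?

CAD 7,106,296.54

NZD 8,550,000.00 × 0.49509 = GBP 4,233,019.50
GBP 4,233,019.50 × 1431.5 = KRW 6,059,567,414
KRW 6,059,567,414 × 0.069951 = INR 423,872,800.18
INR 423,872,800.18 ÷ 7.5299 = NOK 56,291,956.09
NOK 56,291,956.09 × 0.12624 = CAD 7,106,296.54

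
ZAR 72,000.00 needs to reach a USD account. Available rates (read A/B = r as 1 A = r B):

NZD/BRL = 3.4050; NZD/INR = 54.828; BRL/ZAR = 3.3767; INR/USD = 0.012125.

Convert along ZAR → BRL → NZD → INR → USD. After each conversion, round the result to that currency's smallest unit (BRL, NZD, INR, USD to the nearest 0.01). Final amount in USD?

USD 4,163.00

ZAR 72,000.00 ÷ 3.3767 = BRL 21,322.59
BRL 21,322.59 ÷ 3.4050 = NZD 6,262.14
NZD 6,262.14 × 54.828 = INR 343,340.61
INR 343,340.61 × 0.012125 = USD 4,163.00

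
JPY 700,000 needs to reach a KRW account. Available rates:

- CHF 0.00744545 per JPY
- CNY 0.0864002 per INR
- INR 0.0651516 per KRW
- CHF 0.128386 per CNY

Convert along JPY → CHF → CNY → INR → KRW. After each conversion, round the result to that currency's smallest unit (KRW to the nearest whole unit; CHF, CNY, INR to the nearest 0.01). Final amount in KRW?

KRW 7,211,604

JPY 700,000 × 0.00744545 = CHF 5,211.82
CHF 5,211.82 ÷ 0.128386 = CNY 40,594.92
CNY 40,594.92 ÷ 0.0864002 = INR 469,847.52
INR 469,847.52 ÷ 0.0651516 = KRW 7,211,604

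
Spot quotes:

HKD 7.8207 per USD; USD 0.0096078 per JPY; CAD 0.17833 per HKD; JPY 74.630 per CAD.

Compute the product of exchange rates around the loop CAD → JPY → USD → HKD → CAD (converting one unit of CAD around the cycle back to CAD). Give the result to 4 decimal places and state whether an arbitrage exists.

Around CAD → JPY → USD → HKD → CAD: 1 × 74.630 × 0.0096078 × 7.8207 × 0.17833 = 1.000017
Product ≈ 1 (deviation 0.002%, within rounding noise).

1.0000 (no arbitrage)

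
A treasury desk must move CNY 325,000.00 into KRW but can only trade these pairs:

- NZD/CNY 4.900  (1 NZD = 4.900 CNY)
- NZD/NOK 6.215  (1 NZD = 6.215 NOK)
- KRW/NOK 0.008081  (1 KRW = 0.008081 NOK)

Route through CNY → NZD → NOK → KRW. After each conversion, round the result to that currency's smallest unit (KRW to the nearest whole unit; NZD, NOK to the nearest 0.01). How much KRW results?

KRW 51,010,937

CNY 325,000.00 ÷ 4.900 = NZD 66,326.53
NZD 66,326.53 × 6.215 = NOK 412,219.38
NOK 412,219.38 ÷ 0.008081 = KRW 51,010,937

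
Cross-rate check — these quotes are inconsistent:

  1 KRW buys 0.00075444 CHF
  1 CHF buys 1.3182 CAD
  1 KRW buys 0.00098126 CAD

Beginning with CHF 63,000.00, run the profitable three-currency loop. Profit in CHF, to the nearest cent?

Profit: CHF 850.23

Profitable loop is CHF → CAD → KRW → CHF:
CHF 63,000.00 × 1.3182 = CAD 83,046.60
CAD 83,046.60 ÷ 0.00098126 = KRW 84,632,615
KRW 84,632,615 × 0.00075444 = CHF 63,850.23
Profit = CHF 63,850.23 − CHF 63,000.00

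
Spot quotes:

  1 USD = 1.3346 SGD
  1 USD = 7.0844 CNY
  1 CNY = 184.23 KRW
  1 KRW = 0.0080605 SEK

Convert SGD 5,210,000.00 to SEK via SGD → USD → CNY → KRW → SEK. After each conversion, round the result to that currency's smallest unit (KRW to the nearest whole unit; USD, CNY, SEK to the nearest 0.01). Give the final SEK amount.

SGD 5,210,000.00 ÷ 1.3346 = USD 3,903,791.40
USD 3,903,791.40 × 7.0844 = CNY 27,656,019.79
CNY 27,656,019.79 × 184.23 = KRW 5,095,068,526
KRW 5,095,068,526 × 0.0080605 = SEK 41,068,799.85

SEK 41,068,799.85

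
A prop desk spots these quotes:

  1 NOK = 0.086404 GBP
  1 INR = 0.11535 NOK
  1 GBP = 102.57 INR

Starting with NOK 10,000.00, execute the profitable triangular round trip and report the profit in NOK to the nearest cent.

Profit: NOK 222.85

Profitable loop is NOK → GBP → INR → NOK:
NOK 10,000.00 × 0.086404 = GBP 864.04
GBP 864.04 × 102.57 = INR 88,624.58
INR 88,624.58 × 0.11535 = NOK 10,222.85
Profit = NOK 10,222.85 − NOK 10,000.00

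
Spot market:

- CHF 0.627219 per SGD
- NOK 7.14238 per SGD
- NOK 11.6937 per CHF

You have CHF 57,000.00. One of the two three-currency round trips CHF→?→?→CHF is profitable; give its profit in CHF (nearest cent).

Profitable loop is CHF → NOK → SGD → CHF:
CHF 57,000.00 × 11.6937 = NOK 666,540.90
NOK 666,540.90 ÷ 7.14238 = SGD 93,321.96
SGD 93,321.96 × 0.627219 = CHF 58,533.31
Profit = CHF 58,533.31 − CHF 57,000.00

Profit: CHF 1,533.31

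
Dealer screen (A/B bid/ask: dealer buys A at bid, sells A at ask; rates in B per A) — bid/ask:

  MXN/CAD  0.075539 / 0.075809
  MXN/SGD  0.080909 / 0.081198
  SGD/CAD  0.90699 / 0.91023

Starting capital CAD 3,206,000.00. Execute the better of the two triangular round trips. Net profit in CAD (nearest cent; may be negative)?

Best loop CAD → SGD → MXN → CAD:
CAD 3,206,000.00 ÷ 0.91023 (buy SGD at ask) = SGD 3,522,186.70
SGD 3,522,186.70 ÷ 0.081198 (buy MXN at ask) = MXN 43,377,751.92
MXN 43,377,751.92 × 0.075539 (sell MXN at bid) = CAD 3,276,712.00

Net profit: CAD 70,712.00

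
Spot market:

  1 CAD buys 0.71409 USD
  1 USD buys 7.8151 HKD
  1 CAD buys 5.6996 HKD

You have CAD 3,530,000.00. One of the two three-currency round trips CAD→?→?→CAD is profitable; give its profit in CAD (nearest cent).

Profitable loop is CAD → HKD → USD → CAD:
CAD 3,530,000.00 × 5.6996 = HKD 20,119,588.00
HKD 20,119,588.00 ÷ 7.8151 = USD 2,574,450.49
USD 2,574,450.49 ÷ 0.71409 = CAD 3,605,218.51
Profit = CAD 3,605,218.51 − CAD 3,530,000.00

Profit: CAD 75,218.51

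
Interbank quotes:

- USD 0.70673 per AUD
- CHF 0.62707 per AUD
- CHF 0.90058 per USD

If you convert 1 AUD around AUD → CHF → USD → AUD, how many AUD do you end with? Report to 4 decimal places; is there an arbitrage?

Around AUD → CHF → USD → AUD: 1 × 0.62707 ÷ 0.90058 ÷ 0.70673 = 0.985236
Product < 1; profitable direction is AUD → USD → CHF → AUD.

0.9852 (arbitrage exists)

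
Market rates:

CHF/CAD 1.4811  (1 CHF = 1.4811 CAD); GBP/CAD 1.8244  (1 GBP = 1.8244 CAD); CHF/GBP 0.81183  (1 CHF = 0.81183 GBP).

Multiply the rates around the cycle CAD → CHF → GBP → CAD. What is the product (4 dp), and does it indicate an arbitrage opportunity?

Around CAD → CHF → GBP → CAD: 1 ÷ 1.4811 × 0.81183 × 1.8244 = 1.000002
Product ≈ 1 (deviation 0.000%, within rounding noise).

1.0000 (no arbitrage)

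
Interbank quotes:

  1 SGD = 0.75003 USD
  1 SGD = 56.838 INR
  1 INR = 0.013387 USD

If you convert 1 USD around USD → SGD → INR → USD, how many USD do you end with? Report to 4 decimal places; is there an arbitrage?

1.0145 (arbitrage exists)

Around USD → SGD → INR → USD: 1 ÷ 0.75003 × 56.838 × 0.013387 = 1.014480
Product > 1; profitable direction is USD → SGD → INR → USD.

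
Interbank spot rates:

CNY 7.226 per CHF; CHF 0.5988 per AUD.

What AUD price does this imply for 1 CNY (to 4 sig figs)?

1 CNY ÷ 7.226 = 0.138389 CHF
0.138389 CHF ÷ 0.5988 = 0.231111 AUD

CNY/AUD = 0.2311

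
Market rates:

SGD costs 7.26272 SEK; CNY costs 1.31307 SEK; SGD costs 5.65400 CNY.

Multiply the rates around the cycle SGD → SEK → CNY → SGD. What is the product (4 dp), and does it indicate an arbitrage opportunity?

Around SGD → SEK → CNY → SGD: 1 × 7.26272 ÷ 1.31307 ÷ 5.65400 = 0.978263
Product < 1; profitable direction is SGD → CNY → SEK → SGD.

0.9783 (arbitrage exists)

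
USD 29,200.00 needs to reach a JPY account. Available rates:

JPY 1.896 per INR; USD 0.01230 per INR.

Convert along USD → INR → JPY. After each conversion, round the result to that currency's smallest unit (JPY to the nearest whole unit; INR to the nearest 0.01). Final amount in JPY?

JPY 4,501,073

USD 29,200.00 ÷ 0.01230 = INR 2,373,983.74
INR 2,373,983.74 × 1.896 = JPY 4,501,073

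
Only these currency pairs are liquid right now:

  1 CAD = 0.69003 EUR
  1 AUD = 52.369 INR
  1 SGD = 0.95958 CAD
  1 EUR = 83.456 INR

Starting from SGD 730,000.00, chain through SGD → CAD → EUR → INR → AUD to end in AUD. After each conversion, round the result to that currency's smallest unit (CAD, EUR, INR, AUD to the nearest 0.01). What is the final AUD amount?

AUD 770,291.85

SGD 730,000.00 × 0.95958 = CAD 700,493.40
CAD 700,493.40 × 0.69003 = EUR 483,361.46
EUR 483,361.46 × 83.456 = INR 40,339,414.01
INR 40,339,414.01 ÷ 52.369 = AUD 770,291.85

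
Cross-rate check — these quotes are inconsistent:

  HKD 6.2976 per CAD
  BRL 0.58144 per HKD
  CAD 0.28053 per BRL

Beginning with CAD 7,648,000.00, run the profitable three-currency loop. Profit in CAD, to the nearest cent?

Profitable loop is CAD → HKD → BRL → CAD:
CAD 7,648,000.00 × 6.2976 = HKD 48,164,044.80
HKD 48,164,044.80 × 0.58144 = BRL 28,004,502.21
BRL 28,004,502.21 × 0.28053 = CAD 7,856,103.00
Profit = CAD 7,856,103.00 − CAD 7,648,000.00

Profit: CAD 208,103.00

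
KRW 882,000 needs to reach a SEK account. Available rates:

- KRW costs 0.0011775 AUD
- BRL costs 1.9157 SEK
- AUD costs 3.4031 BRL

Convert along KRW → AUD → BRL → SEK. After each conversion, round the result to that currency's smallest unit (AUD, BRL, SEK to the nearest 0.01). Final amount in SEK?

KRW 882,000 × 0.0011775 = AUD 1,038.56
AUD 1,038.56 × 3.4031 = BRL 3,534.32
BRL 3,534.32 × 1.9157 = SEK 6,770.70

SEK 6,770.70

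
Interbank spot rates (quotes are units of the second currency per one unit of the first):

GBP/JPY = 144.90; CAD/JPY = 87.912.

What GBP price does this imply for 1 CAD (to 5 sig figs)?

CAD/GBP = 0.60671

1 CAD × 87.912 = 87.912 JPY
87.912 JPY ÷ 144.90 = 0.606708 GBP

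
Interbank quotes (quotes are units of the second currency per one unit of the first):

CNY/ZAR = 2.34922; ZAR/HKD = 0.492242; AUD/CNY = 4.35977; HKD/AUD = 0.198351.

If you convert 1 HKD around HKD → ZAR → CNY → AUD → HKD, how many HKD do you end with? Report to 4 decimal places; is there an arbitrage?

1.0000 (no arbitrage)

Around HKD → ZAR → CNY → AUD → HKD: 1 ÷ 0.492242 ÷ 2.34922 ÷ 4.35977 ÷ 0.198351 = 0.999999
Product ≈ 1 (deviation 0.000%, within rounding noise).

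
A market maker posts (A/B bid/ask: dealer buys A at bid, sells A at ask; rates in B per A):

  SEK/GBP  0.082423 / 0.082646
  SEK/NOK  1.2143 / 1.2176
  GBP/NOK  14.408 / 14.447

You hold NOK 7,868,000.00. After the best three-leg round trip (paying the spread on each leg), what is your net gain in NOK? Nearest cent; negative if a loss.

Net profit: NOK 133,857.90

Best loop NOK → GBP → SEK → NOK:
NOK 7,868,000.00 ÷ 14.447 (buy GBP at ask) = GBP 544,611.34
GBP 544,611.34 ÷ 0.082646 (buy SEK at ask) = SEK 6,589,687.80
SEK 6,589,687.80 × 1.2143 (sell SEK at bid) = NOK 8,001,857.90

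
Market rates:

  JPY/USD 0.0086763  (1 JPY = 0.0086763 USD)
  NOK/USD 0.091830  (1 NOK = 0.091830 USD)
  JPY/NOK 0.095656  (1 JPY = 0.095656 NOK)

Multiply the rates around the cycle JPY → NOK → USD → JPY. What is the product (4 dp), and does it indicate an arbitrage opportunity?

1.0124 (arbitrage exists)

Around JPY → NOK → USD → JPY: 1 × 0.095656 × 0.091830 ÷ 0.0086763 = 1.012424
Product > 1; profitable direction is JPY → NOK → USD → JPY.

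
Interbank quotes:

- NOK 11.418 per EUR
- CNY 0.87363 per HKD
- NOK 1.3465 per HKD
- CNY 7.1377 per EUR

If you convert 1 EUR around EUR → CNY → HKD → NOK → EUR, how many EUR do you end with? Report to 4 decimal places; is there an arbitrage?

Around EUR → CNY → HKD → NOK → EUR: 1 × 7.1377 ÷ 0.87363 × 1.3465 ÷ 11.418 = 0.963490
Product < 1; profitable direction is EUR → NOK → HKD → CNY → EUR.

0.9635 (arbitrage exists)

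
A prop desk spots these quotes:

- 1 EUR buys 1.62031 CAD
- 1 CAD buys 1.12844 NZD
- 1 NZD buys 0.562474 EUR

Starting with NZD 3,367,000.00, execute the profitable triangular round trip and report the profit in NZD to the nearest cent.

Profitable loop is NZD → EUR → CAD → NZD:
NZD 3,367,000.00 × 0.562474 = EUR 1,893,849.96
EUR 1,893,849.96 × 1.62031 = CAD 3,068,624.03
CAD 3,068,624.03 × 1.12844 = NZD 3,462,758.10
Profit = NZD 3,462,758.10 − NZD 3,367,000.00

Profit: NZD 95,758.10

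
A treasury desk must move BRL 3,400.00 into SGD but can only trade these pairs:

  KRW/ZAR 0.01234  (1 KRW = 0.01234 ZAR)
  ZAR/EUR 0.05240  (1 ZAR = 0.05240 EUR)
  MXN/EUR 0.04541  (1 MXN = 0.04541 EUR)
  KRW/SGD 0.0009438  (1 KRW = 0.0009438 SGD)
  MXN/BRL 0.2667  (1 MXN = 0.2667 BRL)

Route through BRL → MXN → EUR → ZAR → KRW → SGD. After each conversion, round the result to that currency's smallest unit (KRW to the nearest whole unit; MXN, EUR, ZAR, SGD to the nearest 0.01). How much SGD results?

BRL 3,400.00 ÷ 0.2667 = MXN 12,748.41
MXN 12,748.41 × 0.04541 = EUR 578.91
EUR 578.91 ÷ 0.05240 = ZAR 11,047.90
ZAR 11,047.90 ÷ 0.01234 = KRW 895,292
KRW 895,292 × 0.0009438 = SGD 844.98

SGD 844.98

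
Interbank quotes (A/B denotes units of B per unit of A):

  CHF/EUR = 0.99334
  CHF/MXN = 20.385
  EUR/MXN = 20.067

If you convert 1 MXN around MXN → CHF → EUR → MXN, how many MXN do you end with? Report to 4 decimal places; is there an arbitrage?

0.9778 (arbitrage exists)

Around MXN → CHF → EUR → MXN: 1 ÷ 20.385 × 0.99334 × 20.067 = 0.977844
Product < 1; profitable direction is MXN → EUR → CHF → MXN.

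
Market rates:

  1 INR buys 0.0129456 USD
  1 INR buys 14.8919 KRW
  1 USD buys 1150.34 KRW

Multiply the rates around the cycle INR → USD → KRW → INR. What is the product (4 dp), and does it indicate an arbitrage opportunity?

Around INR → USD → KRW → INR: 1 × 0.0129456 × 1150.34 ÷ 14.8919 = 0.999996
Product ≈ 1 (deviation 0.000%, within rounding noise).

1.0000 (no arbitrage)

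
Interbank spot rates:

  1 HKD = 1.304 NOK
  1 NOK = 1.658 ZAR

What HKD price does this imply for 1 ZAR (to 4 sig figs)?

1 ZAR ÷ 1.658 = 0.603136 NOK
0.603136 NOK ÷ 1.304 = 0.462528 HKD

ZAR/HKD = 0.4625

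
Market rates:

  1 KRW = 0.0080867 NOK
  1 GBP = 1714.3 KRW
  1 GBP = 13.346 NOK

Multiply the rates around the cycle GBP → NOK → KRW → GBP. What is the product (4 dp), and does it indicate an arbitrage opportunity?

Around GBP → NOK → KRW → GBP: 1 × 13.346 ÷ 0.0080867 ÷ 1714.3 = 0.962704
Product < 1; profitable direction is GBP → KRW → NOK → GBP.

0.9627 (arbitrage exists)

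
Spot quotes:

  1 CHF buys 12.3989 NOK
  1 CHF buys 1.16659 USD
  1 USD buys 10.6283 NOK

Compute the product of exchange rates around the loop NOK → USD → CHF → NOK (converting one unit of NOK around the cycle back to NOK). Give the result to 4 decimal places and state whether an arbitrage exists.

Around NOK → USD → CHF → NOK: 1 ÷ 10.6283 ÷ 1.16659 × 12.3989 = 1.000003
Product ≈ 1 (deviation 0.000%, within rounding noise).

1.0000 (no arbitrage)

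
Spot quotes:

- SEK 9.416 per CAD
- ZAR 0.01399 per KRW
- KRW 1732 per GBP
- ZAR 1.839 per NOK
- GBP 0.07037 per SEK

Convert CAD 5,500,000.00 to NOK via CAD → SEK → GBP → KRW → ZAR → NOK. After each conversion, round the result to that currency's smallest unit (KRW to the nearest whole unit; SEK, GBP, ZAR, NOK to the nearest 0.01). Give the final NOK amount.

CAD 5,500,000.00 × 9.416 = SEK 51,788,000.00
SEK 51,788,000.00 × 0.07037 = GBP 3,644,321.56
GBP 3,644,321.56 × 1732 = KRW 6,311,964,942
KRW 6,311,964,942 × 0.01399 = ZAR 88,304,389.54
ZAR 88,304,389.54 ÷ 1.839 = NOK 48,017,612.58

NOK 48,017,612.58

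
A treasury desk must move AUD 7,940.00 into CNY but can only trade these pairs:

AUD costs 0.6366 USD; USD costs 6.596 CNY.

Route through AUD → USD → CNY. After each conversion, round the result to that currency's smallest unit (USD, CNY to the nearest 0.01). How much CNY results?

CNY 33,340.14

AUD 7,940.00 × 0.6366 = USD 5,054.60
USD 5,054.60 × 6.596 = CNY 33,340.14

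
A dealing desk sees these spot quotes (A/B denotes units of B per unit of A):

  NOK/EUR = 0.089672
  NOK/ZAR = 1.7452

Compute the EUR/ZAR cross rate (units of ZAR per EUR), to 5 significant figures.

EUR/ZAR = 19.462

1 EUR ÷ 0.089672 = 11.1518 NOK
11.1518 NOK × 1.7452 = 19.462 ZAR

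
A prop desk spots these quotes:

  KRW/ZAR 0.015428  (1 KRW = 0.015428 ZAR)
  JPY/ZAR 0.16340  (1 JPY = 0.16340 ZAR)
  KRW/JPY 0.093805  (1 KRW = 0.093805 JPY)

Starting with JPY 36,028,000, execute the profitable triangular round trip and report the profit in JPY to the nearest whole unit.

Profitable loop is JPY → KRW → ZAR → JPY:
JPY 36,028,000 ÷ 0.093805 = KRW 384,073,344
KRW 384,073,344 × 0.015428 = ZAR 5,925,483.55
ZAR 5,925,483.55 ÷ 0.16340 = JPY 36,263,669
Profit = JPY 36,263,669 − JPY 36,028,000

Profit: JPY 235,669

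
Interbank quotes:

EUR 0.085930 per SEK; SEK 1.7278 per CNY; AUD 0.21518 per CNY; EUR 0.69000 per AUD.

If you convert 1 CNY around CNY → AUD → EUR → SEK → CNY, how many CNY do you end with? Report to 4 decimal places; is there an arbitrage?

Around CNY → AUD → EUR → SEK → CNY: 1 × 0.21518 × 0.69000 ÷ 0.085930 ÷ 1.7278 = 1.000029
Product ≈ 1 (deviation 0.003%, within rounding noise).

1.0000 (no arbitrage)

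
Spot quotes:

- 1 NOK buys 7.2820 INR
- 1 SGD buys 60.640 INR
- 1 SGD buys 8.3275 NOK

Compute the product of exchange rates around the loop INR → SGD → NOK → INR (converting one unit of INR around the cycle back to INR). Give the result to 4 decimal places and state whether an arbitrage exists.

Around INR → SGD → NOK → INR: 1 ÷ 60.640 × 8.3275 × 7.2820 = 1.000014
Product ≈ 1 (deviation 0.001%, within rounding noise).

1.0000 (no arbitrage)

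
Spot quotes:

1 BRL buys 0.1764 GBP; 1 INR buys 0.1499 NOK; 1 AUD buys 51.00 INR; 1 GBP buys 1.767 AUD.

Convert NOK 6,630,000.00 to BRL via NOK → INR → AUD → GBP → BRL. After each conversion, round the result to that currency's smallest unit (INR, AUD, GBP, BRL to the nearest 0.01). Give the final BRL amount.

NOK 6,630,000.00 ÷ 0.1499 = INR 44,229,486.32
INR 44,229,486.32 ÷ 51.00 = AUD 867,244.83
AUD 867,244.83 ÷ 1.767 = GBP 490,800.70
GBP 490,800.70 ÷ 0.1764 = BRL 2,782,316.89

BRL 2,782,316.89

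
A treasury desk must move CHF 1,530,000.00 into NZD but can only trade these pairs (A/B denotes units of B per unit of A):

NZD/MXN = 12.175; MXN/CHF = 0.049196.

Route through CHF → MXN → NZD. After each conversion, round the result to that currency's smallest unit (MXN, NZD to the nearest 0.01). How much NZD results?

NZD 2,554,422.13

CHF 1,530,000.00 ÷ 0.049196 = MXN 31,100,089.44
MXN 31,100,089.44 ÷ 12.175 = NZD 2,554,422.13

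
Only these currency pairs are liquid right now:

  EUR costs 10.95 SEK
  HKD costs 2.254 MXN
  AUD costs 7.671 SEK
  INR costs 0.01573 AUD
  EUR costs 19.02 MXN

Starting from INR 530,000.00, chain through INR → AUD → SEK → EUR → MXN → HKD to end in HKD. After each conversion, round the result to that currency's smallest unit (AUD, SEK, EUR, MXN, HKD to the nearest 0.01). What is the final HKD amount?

INR 530,000.00 × 0.01573 = AUD 8,336.90
AUD 8,336.90 × 7.671 = SEK 63,952.36
SEK 63,952.36 ÷ 10.95 = EUR 5,840.40
EUR 5,840.40 × 19.02 = MXN 111,084.41
MXN 111,084.41 ÷ 2.254 = HKD 49,283.23

HKD 49,283.23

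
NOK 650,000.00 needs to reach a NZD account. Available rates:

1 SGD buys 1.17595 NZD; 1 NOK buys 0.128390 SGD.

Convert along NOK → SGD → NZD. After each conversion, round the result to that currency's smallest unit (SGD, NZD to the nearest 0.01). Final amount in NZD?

NZD 98,137.14

NOK 650,000.00 × 0.128390 = SGD 83,453.50
SGD 83,453.50 × 1.17595 = NZD 98,137.14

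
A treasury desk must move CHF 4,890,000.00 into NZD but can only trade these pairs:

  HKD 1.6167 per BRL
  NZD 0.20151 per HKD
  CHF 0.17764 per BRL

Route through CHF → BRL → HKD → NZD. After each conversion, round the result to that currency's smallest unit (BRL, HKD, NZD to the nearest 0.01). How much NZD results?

CHF 4,890,000.00 ÷ 0.17764 = BRL 27,527,583.88
BRL 27,527,583.88 × 1.6167 = HKD 44,503,844.86
HKD 44,503,844.86 × 0.20151 = NZD 8,967,969.78

NZD 8,967,969.78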